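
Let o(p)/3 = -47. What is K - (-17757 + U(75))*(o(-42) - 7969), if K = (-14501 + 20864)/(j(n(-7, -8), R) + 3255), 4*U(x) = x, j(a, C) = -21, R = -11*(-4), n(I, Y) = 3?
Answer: -11077004826/77 ≈ -1.4386e+8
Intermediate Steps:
R = 44
o(p) = -141 (o(p) = 3*(-47) = -141)
U(x) = x/4
K = 303/154 (K = (-14501 + 20864)/(-21 + 3255) = 6363/3234 = 6363*(1/3234) = 303/154 ≈ 1.9675)
K - (-17757 + U(75))*(o(-42) - 7969) = 303/154 - (-17757 + (¼)*75)*(-141 - 7969) = 303/154 - (-17757 + 75/4)*(-8110) = 303/154 - (-70953)*(-8110)/4 = 303/154 - 1*287714415/2 = 303/154 - 287714415/2 = -11077004826/77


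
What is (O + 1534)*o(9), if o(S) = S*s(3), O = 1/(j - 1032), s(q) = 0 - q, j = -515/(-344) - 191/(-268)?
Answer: -327679749198/7911535 ≈ -41418.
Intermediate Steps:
j = 50931/23048 (j = -515*(-1/344) - 191*(-1/268) = 515/344 + 191/268 = 50931/23048 ≈ 2.2098)
s(q) = -q
O = -23048/23734605 (O = 1/(50931/23048 - 1032) = 1/(-23734605/23048) = -23048/23734605 ≈ -0.00097107)
o(S) = -3*S (o(S) = S*(-1*3) = S*(-3) = -3*S)
(O + 1534)*o(9) = (-23048/23734605 + 1534)*(-3*9) = (36408861022/23734605)*(-27) = -327679749198/7911535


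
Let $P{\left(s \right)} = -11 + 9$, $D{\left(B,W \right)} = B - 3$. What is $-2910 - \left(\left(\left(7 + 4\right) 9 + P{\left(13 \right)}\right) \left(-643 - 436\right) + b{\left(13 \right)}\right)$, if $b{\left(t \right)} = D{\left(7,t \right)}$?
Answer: $101749$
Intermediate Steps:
$D{\left(B,W \right)} = -3 + B$
$P{\left(s \right)} = -2$
$b{\left(t \right)} = 4$ ($b{\left(t \right)} = -3 + 7 = 4$)
$-2910 - \left(\left(\left(7 + 4\right) 9 + P{\left(13 \right)}\right) \left(-643 - 436\right) + b{\left(13 \right)}\right) = -2910 - \left(\left(\left(7 + 4\right) 9 - 2\right) \left(-643 - 436\right) + 4\right) = -2910 - \left(\left(11 \cdot 9 - 2\right) \left(-1079\right) + 4\right) = -2910 - \left(\left(99 - 2\right) \left(-1079\right) + 4\right) = -2910 - \left(97 \left(-1079\right) + 4\right) = -2910 - \left(-104663 + 4\right) = -2910 - -104659 = -2910 + 104659 = 101749$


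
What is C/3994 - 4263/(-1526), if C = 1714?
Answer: 1402999/435346 ≈ 3.2227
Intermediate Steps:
C/3994 - 4263/(-1526) = 1714/3994 - 4263/(-1526) = 1714*(1/3994) - 4263*(-1/1526) = 857/1997 + 609/218 = 1402999/435346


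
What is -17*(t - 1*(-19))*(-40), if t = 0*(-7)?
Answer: 12920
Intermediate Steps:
t = 0
-17*(t - 1*(-19))*(-40) = -17*(0 - 1*(-19))*(-40) = -17*(0 + 19)*(-40) = -17*19*(-40) = -323*(-40) = 12920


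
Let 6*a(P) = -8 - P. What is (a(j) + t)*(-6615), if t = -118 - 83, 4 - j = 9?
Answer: 2665845/2 ≈ 1.3329e+6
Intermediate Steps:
j = -5 (j = 4 - 1*9 = 4 - 9 = -5)
t = -201
a(P) = -4/3 - P/6 (a(P) = (-8 - P)/6 = -4/3 - P/6)
(a(j) + t)*(-6615) = ((-4/3 - ⅙*(-5)) - 201)*(-6615) = ((-4/3 + ⅚) - 201)*(-6615) = (-½ - 201)*(-6615) = -403/2*(-6615) = 2665845/2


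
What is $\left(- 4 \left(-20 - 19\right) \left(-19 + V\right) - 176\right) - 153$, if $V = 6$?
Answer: $-2357$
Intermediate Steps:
$\left(- 4 \left(-20 - 19\right) \left(-19 + V\right) - 176\right) - 153 = \left(- 4 \left(-20 - 19\right) \left(-19 + 6\right) - 176\right) - 153 = \left(- 4 \left(\left(-39\right) \left(-13\right)\right) - 176\right) - 153 = \left(\left(-4\right) 507 - 176\right) - 153 = \left(-2028 - 176\right) - 153 = -2204 - 153 = -2357$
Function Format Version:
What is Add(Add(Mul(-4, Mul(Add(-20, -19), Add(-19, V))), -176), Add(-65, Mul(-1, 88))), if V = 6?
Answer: -2357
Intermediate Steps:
Add(Add(Mul(-4, Mul(Add(-20, -19), Add(-19, V))), -176), Add(-65, Mul(-1, 88))) = Add(Add(Mul(-4, Mul(Add(-20, -19), Add(-19, 6))), -176), Add(-65, Mul(-1, 88))) = Add(Add(Mul(-4, Mul(-39, -13)), -176), Add(-65, -88)) = Add(Add(Mul(-4, 507), -176), -153) = Add(Add(-2028, -176), -153) = Add(-2204, -153) = -2357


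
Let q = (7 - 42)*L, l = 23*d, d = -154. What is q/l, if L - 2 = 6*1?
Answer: 20/253 ≈ 0.079051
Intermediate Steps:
l = -3542 (l = 23*(-154) = -3542)
L = 8 (L = 2 + 6*1 = 2 + 6 = 8)
q = -280 (q = (7 - 42)*8 = -35*8 = -280)
q/l = -280/(-3542) = -280*(-1/3542) = 20/253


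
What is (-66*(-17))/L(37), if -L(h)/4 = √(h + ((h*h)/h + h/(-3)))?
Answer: -561*√555/370 ≈ -35.720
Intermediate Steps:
L(h) = -4*√15*√h/3 (L(h) = -4*√(h + ((h*h)/h + h/(-3))) = -4*√(h + (h²/h + h*(-⅓))) = -4*√(h + (h - h/3)) = -4*√(h + 2*h/3) = -4*√15*√h/3)
(-66*(-17))/L(37) = (-66*(-17))/((-4*√15*√37/3)) = 1122/((-4*√555/3)) = 1122*(-√555/740) = -561*√555/370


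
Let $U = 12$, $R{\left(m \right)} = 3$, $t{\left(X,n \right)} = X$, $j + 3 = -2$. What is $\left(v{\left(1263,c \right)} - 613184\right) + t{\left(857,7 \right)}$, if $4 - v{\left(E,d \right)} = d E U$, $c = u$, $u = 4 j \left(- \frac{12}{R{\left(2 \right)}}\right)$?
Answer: $-1824803$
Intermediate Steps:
$j = -5$ ($j = -3 - 2 = -5$)
$u = 80$ ($u = 4 \left(-5\right) \left(- \frac{12}{3}\right) = - 20 \left(\left(-12\right) \frac{1}{3}\right) = \left(-20\right) \left(-4\right) = 80$)
$c = 80$
$v{\left(E,d \right)} = 4 - 12 E d$ ($v{\left(E,d \right)} = 4 - d E 12 = 4 - E d 12 = 4 - 12 E d$)
$\left(v{\left(1263,c \right)} - 613184\right) + t{\left(857,7 \right)} = \left(\left(4 - 15156 \cdot 80\right) - 613184\right) + 857 = \left(\left(4 - 1212480\right) - 613184\right) + 857 = \left(-1212476 - 613184\right) + 857 = -1825660 + 857 = -1824803$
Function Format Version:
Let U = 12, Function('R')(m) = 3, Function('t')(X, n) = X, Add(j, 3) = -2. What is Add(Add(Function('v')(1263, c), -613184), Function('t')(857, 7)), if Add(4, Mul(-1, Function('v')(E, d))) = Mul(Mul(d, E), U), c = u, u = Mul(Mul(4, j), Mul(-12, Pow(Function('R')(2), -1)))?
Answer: -1824803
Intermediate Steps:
j = -5 (j = Add(-3, -2) = -5)
u = 80 (u = Mul(Mul(4, -5), Mul(-12, Pow(3, -1))) = Mul(-20, Mul(-12, Rational(1, 3))) = Mul(-20, -4) = 80)
c = 80
Function('v')(E, d) = Add(4, Mul(-12, E, d)) (Function('v')(E, d) = Add(4, Mul(-1, Mul(Mul(d, E), 12))) = Add(4, Mul(-1, Mul(Mul(E, d), 12))) = Add(4, Mul(-1, Mul(12, E, d))) = Add(4, Mul(-12, E, d)))
Add(Add(Function('v')(1263, c), -613184), Function('t')(857, 7)) = Add(Add(Add(4, Mul(-12, 1263, 80)), -613184), 857) = Add(Add(Add(4, -1212480), -613184), 857) = Add(Add(-1212476, -613184), 857) = Add(-1825660, 857) = -1824803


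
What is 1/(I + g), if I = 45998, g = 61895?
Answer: 1/107893 ≈ 9.2684e-6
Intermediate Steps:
1/(I + g) = 1/(45998 + 61895) = 1/107893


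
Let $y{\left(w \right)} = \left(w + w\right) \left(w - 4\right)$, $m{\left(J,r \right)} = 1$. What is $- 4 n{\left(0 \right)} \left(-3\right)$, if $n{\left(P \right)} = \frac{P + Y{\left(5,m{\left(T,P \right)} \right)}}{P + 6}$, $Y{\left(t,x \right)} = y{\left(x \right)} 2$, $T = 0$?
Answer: $-24$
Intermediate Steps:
$y{\left(w \right)} = 2 w \left(-4 + w\right)$
$Y{\left(t,x \right)} = 4 x \left(-4 + x\right)$ ($Y{\left(t,x \right)} = 2 x \left(-4 + x\right) 2 = 4 x \left(-4 + x\right)$)
$n{\left(P \right)} = \frac{-12 + P}{6 + P}$ ($n{\left(P \right)} = \frac{P + 4 \cdot 1 \left(-4 + 1\right)}{P + 6} = \frac{P + 4 \cdot 1 \left(-3\right)}{6 + P} = \frac{P - 12}{6 + P} = \frac{-12 + P}{6 + P}$)
$- 4 n{\left(0 \right)} \left(-3\right) = - 4 \frac{-12 + 0}{6 + 0} \left(-3\right) = - 4 \cdot \frac{1}{6} \left(-12\right) \left(-3\right) = \left(-4\right) \left(-2\right) \left(-3\right) = 8 \left(-3\right) = -24$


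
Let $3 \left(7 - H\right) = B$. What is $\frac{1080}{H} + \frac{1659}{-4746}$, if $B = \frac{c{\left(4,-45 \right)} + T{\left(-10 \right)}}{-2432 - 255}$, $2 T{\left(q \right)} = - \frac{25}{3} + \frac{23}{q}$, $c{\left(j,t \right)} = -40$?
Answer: $\frac{117784483621}{764535626} \approx 154.06$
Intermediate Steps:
$T{\left(q \right)} = - \frac{25}{6} + \frac{23}{2 q}$ ($T{\left(q \right)} = \frac{- \frac{25}{3} + \frac{23}{q}}{2} = - \frac{25}{6} + \frac{23}{2 q}$)
$B = \frac{2719}{161220}$ ($B = \frac{-40 + \frac{69 - -250}{6 \left(-10\right)}}{-2432 - 255} = \frac{-40 + \frac{1}{6} \left(- \frac{1}{10}\right) \left(69 + 250\right)}{-2687} = \left(-40 + \frac{1}{6} \left(- \frac{1}{10}\right) 319\right) \left(- \frac{1}{2687}\right) = \left(-40 - \frac{319}{60}\right) \left(- \frac{1}{2687}\right) = \left(- \frac{2719}{60}\right) \left(- \frac{1}{2687}\right) = \frac{2719}{161220} \approx 0.016865$)
$H = \frac{3382901}{483660}$ ($H = 7 - \frac{2719}{483660} = \frac{3382901}{483660} \approx 6.9944$)
$\frac{1080}{H} + \frac{1659}{-4746} = \frac{1080}{\frac{3382901}{483660}} + \frac{1659}{-4746} = 1080 \cdot \frac{483660}{3382901} + 1659 \left(- \frac{1}{4746}\right) = \frac{522352800}{3382901} - \frac{79}{226} = \frac{117784483621}{764535626}$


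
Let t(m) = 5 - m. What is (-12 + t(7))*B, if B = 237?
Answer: -3318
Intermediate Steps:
(-12 + t(7))*B = (-12 + (5 - 1*7))*237 = (-12 + (5 - 7))*237 = (-12 - 2)*237 = -14*237 = -3318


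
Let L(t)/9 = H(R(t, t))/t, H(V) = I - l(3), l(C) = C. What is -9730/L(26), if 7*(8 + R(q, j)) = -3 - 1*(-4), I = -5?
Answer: 63245/18 ≈ 3513.6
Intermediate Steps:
R(q, j) = -55/7 (R(q, j) = -8 + (-3 - 1*(-4))/7 = -8 + (-3 + 4)/7 = -8 + (⅐)*1 = -8 + ⅐ = -55/7)
H(V) = -8 (H(V) = -5 - 1*3 = -5 - 3 = -8)
L(t) = -72/t (L(t) = 9*(-8/t) = -72/t)
-9730/L(26) = -9730/((-72/26)) = -9730/((-72*1/26)) = -9730/(-36/13) = -9730*(-13/36) = 63245/18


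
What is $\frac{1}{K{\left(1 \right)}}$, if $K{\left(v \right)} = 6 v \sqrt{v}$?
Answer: $\frac{1}{6} \approx 0.16667$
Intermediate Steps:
$K{\left(v \right)} = 6 v^{\frac{3}{2}}$
$\frac{1}{K{\left(1 \right)}} = \frac{1}{6 \cdot 1^{\frac{3}{2}}} = \frac{1}{6 \cdot 1} = \frac{1}{6}$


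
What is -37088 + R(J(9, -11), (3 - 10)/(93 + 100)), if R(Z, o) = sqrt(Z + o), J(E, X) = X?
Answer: -37088 + I*sqrt(411090)/193 ≈ -37088.0 + 3.3221*I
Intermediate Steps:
-37088 + R(J(9, -11), (3 - 10)/(93 + 100)) = -37088 + sqrt(-11 + (3 - 10)/(93 + 100)) = -37088 + sqrt(-11 - 7/193) = -37088 + sqrt(-2130/193) = -37088 + I*sqrt(411090)/193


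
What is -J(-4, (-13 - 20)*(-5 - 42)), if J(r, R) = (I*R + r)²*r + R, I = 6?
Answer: 346107265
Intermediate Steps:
J(r, R) = R + r*(r + 6*R)² (J(r, R) = (6*R + r)²*r + R = (r + 6*R)²*r + R = r*(r + 6*R)² + R = R + r*(r + 6*R)²)
-J(-4, (-13 - 20)*(-5 - 42)) = -((-13 - 20)*(-5 - 42) - 4*(-4 + 6*((-13 - 20)*(-5 - 42)))²) = -(-33*(-47) - 4*(-4 + 6*(-33*(-47)))²) = -(1551 - 4*(-4 + 6*1551)²) = -(1551 - 4*(-4 + 9306)²) = -(1551 - 4*9302²) = -(1551 - 4*86527204) = -(1551 - 346108816) = -1*(-346107265) = 346107265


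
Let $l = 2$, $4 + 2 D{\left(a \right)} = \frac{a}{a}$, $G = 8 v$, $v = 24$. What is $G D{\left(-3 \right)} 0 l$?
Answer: $0$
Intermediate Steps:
$G = 192$ ($G = 8 \cdot 24 = 192$)
$D{\left(a \right)} = - \frac{3}{2}$ ($D{\left(a \right)} = -2 + \frac{a \frac{1}{a}}{2} = -2 + \frac{1}{2} \cdot 1 = -2 + \frac{1}{2} = - \frac{3}{2}$)
$G D{\left(-3 \right)} 0 l = 192 \left(- \frac{3}{2}\right) 0 \cdot 2 = 192 \cdot 0 \cdot 2 = 192 \cdot 0 = 0$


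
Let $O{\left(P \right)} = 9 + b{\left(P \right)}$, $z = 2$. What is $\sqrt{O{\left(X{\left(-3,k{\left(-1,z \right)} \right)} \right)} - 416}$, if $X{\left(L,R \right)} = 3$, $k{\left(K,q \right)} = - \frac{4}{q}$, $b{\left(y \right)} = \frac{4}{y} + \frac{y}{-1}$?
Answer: $\frac{i \sqrt{3678}}{3} \approx 20.216 i$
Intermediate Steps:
$b{\left(y \right)} = - y + \frac{4}{y}$ ($b{\left(y \right)} = \frac{4}{y} + y \left(-1\right) = \frac{4}{y} - y = - y + \frac{4}{y}$)
$O{\left(P \right)} = 9 - P + \frac{4}{P}$ ($O{\left(P \right)} = 9 - \left(P - \frac{4}{P}\right) = 9 - P + \frac{4}{P}$)
$\sqrt{O{\left(X{\left(-3,k{\left(-1,z \right)} \right)} \right)} - 416} = \sqrt{\left(9 - 3 + \frac{4}{3}\right) - 416} = \sqrt{\frac{22}{3} - 416} = \sqrt{- \frac{1226}{3}} = \frac{i \sqrt{3678}}{3}$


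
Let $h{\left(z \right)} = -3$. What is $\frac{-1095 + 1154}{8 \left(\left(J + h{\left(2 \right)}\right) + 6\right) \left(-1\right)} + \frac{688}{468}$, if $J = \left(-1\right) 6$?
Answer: $\frac{3677}{936} \approx 3.9284$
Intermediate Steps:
$J = -6$
$\frac{-1095 + 1154}{8 \left(\left(J + h{\left(2 \right)}\right) + 6\right) \left(-1\right)} + \frac{688}{468} = \frac{-1095 + 1154}{8 \left(\left(-6 - 3\right) + 6\right) \left(-1\right)} + \frac{688}{468} = \frac{59}{8 \left(-9 + 6\right) \left(-1\right)} + 688 \cdot \frac{1}{468} = \frac{59}{8 \left(-3\right) \left(-1\right)} + \frac{172}{117} = \frac{59}{\left(-24\right) \left(-1\right)} + \frac{172}{117} = \frac{59}{24} + \frac{172}{117} = \frac{3677}{936}$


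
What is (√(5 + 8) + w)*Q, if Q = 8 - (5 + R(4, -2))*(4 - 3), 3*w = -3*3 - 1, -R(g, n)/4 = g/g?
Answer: -70/3 + 7*√13 ≈ 1.9055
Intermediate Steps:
R(g, n) = -4 (R(g, n) = -4*g/g = -4*1 = -4)
w = -10/3 (w = (-3*3 - 1)/3 = (-9 - 1)/3 = (⅓)*(-10) = -10/3 ≈ -3.3333)
Q = 7 (Q = 8 - (5 - 4)*(4 - 3) = 8 - 1 = 7)
(√(5 + 8) + w)*Q = (√(5 + 8) - 10/3)*7 = (√13 - 10/3)*7 = (-10/3 + √13)*7 = -70/3 + 7*√13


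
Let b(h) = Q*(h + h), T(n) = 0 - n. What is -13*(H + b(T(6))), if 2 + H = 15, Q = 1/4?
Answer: -130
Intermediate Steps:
Q = ¼ ≈ 0.25000
T(n) = -n
H = 13 (H = -2 + 15 = 13)
b(h) = h/2 (b(h) = (h + h)/4 = (2*h)/4 = h/2)
-13*(H + b(T(6))) = -13*(13 + (-1*6)/2) = -13*(13 + (½)*(-6)) = -13*(13 - 3) = -13*10 = -130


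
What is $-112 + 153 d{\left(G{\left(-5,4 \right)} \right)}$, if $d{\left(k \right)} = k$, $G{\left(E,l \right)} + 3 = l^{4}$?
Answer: $38597$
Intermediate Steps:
$G{\left(E,l \right)} = -3 + l^{4}$
$-112 + 153 d{\left(G{\left(-5,4 \right)} \right)} = -112 + 153 \left(-3 + 4^{4}\right) = -112 + 153 \left(-3 + 256\right) = -112 + 153 \cdot 253 = -112 + 38709 = 38597$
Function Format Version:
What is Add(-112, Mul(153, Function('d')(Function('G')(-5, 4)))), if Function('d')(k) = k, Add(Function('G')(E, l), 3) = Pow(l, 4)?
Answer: 38597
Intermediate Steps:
Function('G')(E, l) = Add(-3, Pow(l, 4))
Add(-112, Mul(153, Function('d')(Function('G')(-5, 4)))) = Add(-112, Mul(153, Add(-3, Pow(4, 4)))) = Add(-112, Mul(153, Add(-3, 256))) = Add(-112, Mul(153, 253)) = Add(-112, 38709) = 38597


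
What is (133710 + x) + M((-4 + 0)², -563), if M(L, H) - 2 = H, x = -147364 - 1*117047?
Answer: -131262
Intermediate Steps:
x = -264411 (x = -147364 - 117047 = -264411)
M(L, H) = 2 + H
(133710 + x) + M((-4 + 0)², -563) = (133710 - 264411) + (2 - 563) = -130701 - 561 = -131262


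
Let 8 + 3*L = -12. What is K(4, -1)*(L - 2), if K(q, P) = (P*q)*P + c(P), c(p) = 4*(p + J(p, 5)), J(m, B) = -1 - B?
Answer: 208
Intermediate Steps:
L = -20/3 (L = -8/3 + (⅓)*(-12) = -8/3 - 4 = -20/3 ≈ -6.6667)
c(p) = -24 + 4*p (c(p) = 4*(p + (-1 - 1*5)) = 4*(p + (-1 - 5)) = 4*(p - 6) = 4*(-6 + p) = -24 + 4*p)
K(q, P) = -24 + 4*P + q*P² (K(q, P) = (P*q)*P + (-24 + 4*P) = q*P² + (-24 + 4*P) = -24 + 4*P + q*P²)
K(4, -1)*(L - 2) = (-24 + 4*(-1) + 4*(-1)²)*(-20/3 - 2) = (-24 - 4 + 4*1)*(-26/3) = (-24 - 4 + 4)*(-26/3) = -24*(-26/3) = 208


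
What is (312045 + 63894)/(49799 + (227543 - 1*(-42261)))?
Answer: 375939/319603 ≈ 1.1763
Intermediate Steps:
(312045 + 63894)/(49799 + (227543 - 1*(-42261))) = 375939/(49799 + (227543 + 42261)) = 375939/(49799 + 269804) = 375939/319603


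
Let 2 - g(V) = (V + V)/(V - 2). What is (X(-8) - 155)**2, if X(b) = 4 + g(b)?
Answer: 567009/25 ≈ 22680.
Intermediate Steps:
g(V) = 2 - 2*V/(-2 + V) (g(V) = 2 - (V + V)/(V - 2) = 2 - 2*V/(-2 + V))
X(b) = 4 - 4/(-2 + b)
(X(-8) - 155)**2 = (4*(-3 - 8)/(-2 - 8) - 155)**2 = (4*(-11)/(-10) - 155)**2 = (4*(-1/10)*(-11) - 155)**2 = (22/5 - 155)**2 = (-753/5)**2 = 567009/25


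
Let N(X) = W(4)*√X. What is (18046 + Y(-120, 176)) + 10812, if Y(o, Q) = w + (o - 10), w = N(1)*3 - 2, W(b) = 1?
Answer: 28729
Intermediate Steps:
N(X) = √X (N(X) = 1*√X = √X)
w = 1 (w = √1*3 - 2 = 1*3 - 2 = 3 - 2 = 1)
Y(o, Q) = -9 + o (Y(o, Q) = 1 + (o - 10) = 1 + (-10 + o) = -9 + o)
(18046 + Y(-120, 176)) + 10812 = (18046 + (-9 - 120)) + 10812 = (18046 - 129) + 10812 = 17917 + 10812 = 28729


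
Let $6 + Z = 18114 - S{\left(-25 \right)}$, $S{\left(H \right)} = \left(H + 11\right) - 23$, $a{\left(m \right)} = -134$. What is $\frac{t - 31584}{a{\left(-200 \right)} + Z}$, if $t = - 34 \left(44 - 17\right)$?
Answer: $- \frac{32502}{18011} \approx -1.8046$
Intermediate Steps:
$S{\left(H \right)} = -12 + H$ ($S{\left(H \right)} = \left(11 + H\right) - 23 = -12 + H$)
$t = -918$ ($t = \left(-34\right) 27 = -918$)
$Z = 18145$ ($Z = -6 + \left(18114 - \left(-12 - 25\right)\right) = -6 + \left(18114 - -37\right) = -6 + \left(18114 + 37\right) = -6 + 18151 = 18145$)
$\frac{t - 31584}{a{\left(-200 \right)} + Z} = \frac{-918 - 31584}{-134 + 18145} = - \frac{32502}{18011}$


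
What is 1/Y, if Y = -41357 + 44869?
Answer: 1/3512 ≈ 0.00028474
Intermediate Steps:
Y = 3512
1/Y = 1/3512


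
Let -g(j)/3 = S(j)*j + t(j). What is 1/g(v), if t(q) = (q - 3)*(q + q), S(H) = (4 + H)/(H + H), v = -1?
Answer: -2/57 ≈ -0.035088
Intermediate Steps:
S(H) = (4 + H)/(2*H) (S(H) = (4 + H)/((2*H)) = (4 + H)*(1/(2*H)) = (4 + H)/(2*H))
t(q) = 2*q*(-3 + q) (t(q) = (-3 + q)*(2*q) = 2*q*(-3 + q))
g(j) = -6 - 3*j/2 - 6*j*(-3 + j) (g(j) = -3*(((4 + j)/(2*j))*j + 2*j*(-3 + j)) = -3*((2 + j/2) + 2*j*(-3 + j)) = -3*(2 + j/2 + 2*j*(-3 + j)) = -6 - 3*j/2 - 6*j*(-3 + j))
1/g(v) = 1/(-6 - 6*(-1)² + (33/2)*(-1)) = 1/(-6 - 6*1 - 33/2) = 1/(-6 - 6 - 33/2) = 1/(-57/2) = -2/57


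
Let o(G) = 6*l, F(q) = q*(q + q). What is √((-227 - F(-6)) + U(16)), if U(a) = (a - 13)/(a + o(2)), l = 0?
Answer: I*√4781/4 ≈ 17.286*I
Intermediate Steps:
F(q) = 2*q² (F(q) = q*(2*q) = 2*q²)
o(G) = 0 (o(G) = 6*0 = 0)
U(a) = (-13 + a)/a (U(a) = (a - 13)/(a + 0) = (-13 + a)/a)
√((-227 - F(-6)) + U(16)) = √((-227 - 2*(-6)²) + (-13 + 16)/16) = √((-227 - 2*36) + (1/16)*3) = √((-227 - 1*72) + 3/16) = √((-227 - 72) + 3/16) = √(-299 + 3/16) = √(-4781/16) = I*√4781/4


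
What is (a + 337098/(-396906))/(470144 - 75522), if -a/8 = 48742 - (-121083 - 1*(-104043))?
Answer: -34812416839/26104639922 ≈ -1.3336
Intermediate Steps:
a = -526256 (a = -8*(48742 - (-121083 - 1*(-104043))) = -8*(48742 - (-121083 + 104043)) = -8*(48742 - 1*(-17040)) = -8*(48742 + 17040) = -8*65782 = -526256)
(a + 337098/(-396906))/(470144 - 75522) = (-526256 + 337098/(-396906))/(470144 - 75522) = (-526256 + 337098*(-1/396906))/394622 = (-526256 - 56183/66151)*(1/394622) = -34812416839/66151*1/394622 = -34812416839/26104639922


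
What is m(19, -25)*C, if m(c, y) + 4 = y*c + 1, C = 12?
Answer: -5736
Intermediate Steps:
m(c, y) = -3 + c*y (m(c, y) = -4 + (y*c + 1) = -4 + (c*y + 1) = -4 + (1 + c*y) = -3 + c*y)
m(19, -25)*C = (-3 + 19*(-25))*12 = (-3 - 475)*12 = -478*12 = -5736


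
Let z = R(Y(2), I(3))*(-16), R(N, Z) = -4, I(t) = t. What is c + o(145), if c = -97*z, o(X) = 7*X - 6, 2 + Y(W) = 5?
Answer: -5199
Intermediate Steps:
Y(W) = 3 (Y(W) = -2 + 5 = 3)
o(X) = -6 + 7*X
z = 64 (z = -4*(-16) = 64)
c = -6208 (c = -97*64 = -6208)
c + o(145) = -6208 + (-6 + 7*145) = -6208 + (-6 + 1015) = -6208 + 1009 = -5199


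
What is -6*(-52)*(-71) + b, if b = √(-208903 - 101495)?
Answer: -22152 + I*√310398 ≈ -22152.0 + 557.13*I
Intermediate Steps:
b = I*√310398 (b = √(-310398) = I*√310398 ≈ 557.13*I)
-6*(-52)*(-71) + b = -6*(-52)*(-71) + I*√310398 = 312*(-71) + I*√310398 = -22152 + I*√310398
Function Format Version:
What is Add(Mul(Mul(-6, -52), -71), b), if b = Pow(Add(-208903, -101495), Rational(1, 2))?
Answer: Add(-22152, Mul(I, Pow(310398, Rational(1, 2)))) ≈ Add(-22152., Mul(557.13, I))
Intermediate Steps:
b = Mul(I, Pow(310398, Rational(1, 2))) (b = Pow(-310398, Rational(1, 2)) = Mul(I, Pow(310398, Rational(1, 2))) ≈ Mul(557.13, I))
Add(Mul(Mul(-6, -52), -71), b) = Add(Mul(Mul(-6, -52), -71), Mul(I, Pow(310398, Rational(1, 2)))) = Add(Mul(312, -71), Mul(I, Pow(310398, Rational(1, 2)))) = Add(-22152, Mul(I, Pow(310398, Rational(1, 2))))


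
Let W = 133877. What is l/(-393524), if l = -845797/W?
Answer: 845797/52683812548 ≈ 1.6054e-5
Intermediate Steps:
l = -845797/133877 ≈ -6.3177
l/(-393524) = -845797/133877/(-393524) = -845797/133877*(-1/393524) = 845797/52683812548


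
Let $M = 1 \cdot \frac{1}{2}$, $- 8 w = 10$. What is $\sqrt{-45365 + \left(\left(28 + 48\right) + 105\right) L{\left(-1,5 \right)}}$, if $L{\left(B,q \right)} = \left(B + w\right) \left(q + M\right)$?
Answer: $\frac{i \sqrt{761678}}{4} \approx 218.19 i$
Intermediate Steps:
$w = - \frac{5}{4}$ ($w = \left(- \frac{1}{8}\right) 10 = - \frac{5}{4} \approx -1.25$)
$M = \frac{1}{2}$ ($M = 1 \cdot \frac{1}{2} = \frac{1}{2} \approx 0.5$)
$L{\left(B,q \right)} = \left(\frac{1}{2} + q\right) \left(- \frac{5}{4} + B\right)$ ($L{\left(B,q \right)} = \left(B - \frac{5}{4}\right) \left(q + \frac{1}{2}\right) = \left(- \frac{5}{4} + B\right) \left(\frac{1}{2} + q\right) = \left(\frac{1}{2} + q\right) \left(- \frac{5}{4} + B\right)$)
$\sqrt{-45365 + \left(\left(28 + 48\right) + 105\right) L{\left(-1,5 \right)}} = \sqrt{-45365 + \left(\left(28 + 48\right) + 105\right) \left(- \frac{5}{8} + \frac{1}{2} \left(-1\right) - \frac{25}{4} - 5\right)} = \sqrt{-45365 + \left(76 + 105\right) \left(- \frac{5}{8} - \frac{1}{2} - \frac{25}{4} - 5\right)} = \sqrt{-45365 + 181 \left(- \frac{99}{8}\right)} = \sqrt{-45365 - \frac{17919}{8}} = \sqrt{- \frac{380839}{8}} = \frac{i \sqrt{761678}}{4}$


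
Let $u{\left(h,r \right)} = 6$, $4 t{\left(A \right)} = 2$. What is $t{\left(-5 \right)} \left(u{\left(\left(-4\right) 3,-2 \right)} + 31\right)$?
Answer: $\frac{37}{2} \approx 18.5$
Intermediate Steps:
$t{\left(A \right)} = \frac{1}{2}$ ($t{\left(A \right)} = \frac{1}{4} \cdot 2 = \frac{1}{2}$)
$t{\left(-5 \right)} \left(u{\left(\left(-4\right) 3,-2 \right)} + 31\right) = \frac{6 + 31}{2} = \frac{1}{2} \cdot 37 = \frac{37}{2}$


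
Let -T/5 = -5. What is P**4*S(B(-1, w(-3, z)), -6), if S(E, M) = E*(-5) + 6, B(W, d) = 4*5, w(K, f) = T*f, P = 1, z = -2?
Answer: -94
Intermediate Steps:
T = 25 (T = -5*(-5) = 25)
w(K, f) = 25*f
B(W, d) = 20
S(E, M) = 6 - 5*E (S(E, M) = -5*E + 6 = 6 - 5*E)
P**4*S(B(-1, w(-3, z)), -6) = 1**4*(6 - 5*20) = 1*(6 - 100) = 1*(-94) = -94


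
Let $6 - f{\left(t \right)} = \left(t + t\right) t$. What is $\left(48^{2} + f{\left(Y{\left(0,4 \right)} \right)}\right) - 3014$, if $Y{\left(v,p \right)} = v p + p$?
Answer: $-736$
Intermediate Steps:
$Y{\left(v,p \right)} = p + p v$ ($Y{\left(v,p \right)} = p v + p = p + p v$)
$f{\left(t \right)} = 6 - 2 t^{2}$ ($f{\left(t \right)} = 6 - \left(t + t\right) t = 6 - 2 t t = 6 - 2 t^{2}$)
$\left(48^{2} + f{\left(Y{\left(0,4 \right)} \right)}\right) - 3014 = \left(48^{2} + \left(6 - 2 \left(4 \left(1 + 0\right)\right)^{2}\right)\right) - 3014 = \left(2304 + \left(6 - 2 \left(4 \cdot 1\right)^{2}\right)\right) - 3014 = \left(2304 + \left(6 - 2 \cdot 4^{2}\right)\right) - 3014 = \left(2304 + \left(6 - 32\right)\right) - 3014 = \left(2304 - 26\right) - 3014 = 2278 - 3014 = -736$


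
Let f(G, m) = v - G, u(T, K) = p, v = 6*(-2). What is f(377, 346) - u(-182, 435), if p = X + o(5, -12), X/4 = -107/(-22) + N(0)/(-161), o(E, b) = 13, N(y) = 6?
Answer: -746132/1771 ≈ -421.31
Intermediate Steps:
v = -12
X = 34190/1771 (X = 4*(-107/(-22) + 6/(-161)) = 4*(-107*(-1/22) + 6*(-1/161)) = 4*(107/22 - 6/161) = 4*(17095/3542) = 34190/1771 ≈ 19.305)
p = 57213/1771 (p = 34190/1771 + 13 = 57213/1771 ≈ 32.305)
u(T, K) = 57213/1771
f(G, m) = -12 - G
f(377, 346) - u(-182, 435) = (-12 - 1*377) - 1*57213/1771 = (-12 - 377) - 57213/1771 = -389 - 57213/1771 = -746132/1771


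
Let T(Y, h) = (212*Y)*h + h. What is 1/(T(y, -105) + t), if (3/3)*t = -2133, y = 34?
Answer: -1/759078 ≈ -1.3174e-6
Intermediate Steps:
T(Y, h) = h + 212*Y*h (T(Y, h) = 212*Y*h + h = h + 212*Y*h)
t = -2133
1/(T(y, -105) + t) = 1/(-105*(1 + 212*34) - 2133) = 1/(-105*(1 + 7208) - 2133) = 1/(-105*7209 - 2133) = 1/(-756945 - 2133) = 1/(-759078) = -1/759078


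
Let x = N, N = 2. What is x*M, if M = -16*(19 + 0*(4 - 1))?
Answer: -608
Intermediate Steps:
M = -304 (M = -16*(19 + 0*3) = -16*(19 + 0) = -16*19 = -304)
x = 2
x*M = 2*(-304) = -608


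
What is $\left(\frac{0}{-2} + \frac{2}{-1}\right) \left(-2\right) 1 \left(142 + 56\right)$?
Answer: $792$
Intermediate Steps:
$\left(\frac{0}{-2} + \frac{2}{-1}\right) \left(-2\right) 1 \left(142 + 56\right) = \left(0 \left(- \frac{1}{2}\right) + 2 \left(-1\right)\right) \left(-2\right) 1 \cdot 198 = \left(0 - 2\right) \left(-2\right) 1 \cdot 198 = \left(-2\right) \left(-2\right) 1 \cdot 198 = 4 \cdot 1 \cdot 198 = 4 \cdot 198 = 792$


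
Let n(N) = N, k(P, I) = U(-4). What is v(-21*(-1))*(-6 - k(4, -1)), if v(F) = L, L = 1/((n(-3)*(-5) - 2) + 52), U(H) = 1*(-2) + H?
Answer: 0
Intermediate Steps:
U(H) = -2 + H
k(P, I) = -6 (k(P, I) = -2 - 4 = -6)
L = 1/65 (L = 1/((-3*(-5) - 2) + 52) = 1/((15 - 2) + 52) = 1/(13 + 52) = 1/65 ≈ 0.015385)
v(F) = 1/65
v(-21*(-1))*(-6 - k(4, -1)) = (-6 - 1*(-6))/65 = (-6 + 6)/65 = (1/65)*0 = 0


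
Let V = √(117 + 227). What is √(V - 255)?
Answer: √(-255 + 2*√86) ≈ 15.377*I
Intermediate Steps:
V = 2*√86 (V = √344 = 2*√86 ≈ 18.547)
√(V - 255) = √(2*√86 - 255) = √(-255 + 2*√86)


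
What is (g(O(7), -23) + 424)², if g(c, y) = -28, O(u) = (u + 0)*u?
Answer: 156816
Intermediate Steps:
O(u) = u² (O(u) = u*u = u²)
(g(O(7), -23) + 424)² = (-28 + 424)² = 396² = 156816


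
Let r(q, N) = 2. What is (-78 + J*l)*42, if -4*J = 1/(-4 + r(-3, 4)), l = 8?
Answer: -3234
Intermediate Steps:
J = ⅛ (J = -1/(4*(-4 + 2)) = -¼/(-2) = -¼*(-½) = ⅛ ≈ 0.12500)
(-78 + J*l)*42 = (-78 + (⅛)*8)*42 = (-78 + 1)*42 = -77*42 = -3234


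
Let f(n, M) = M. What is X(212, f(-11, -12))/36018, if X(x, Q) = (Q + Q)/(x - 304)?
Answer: 1/138069 ≈ 7.2428e-6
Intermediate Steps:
X(x, Q) = 2*Q/(-304 + x) (X(x, Q) = (2*Q)/(-304 + x) = 2*Q/(-304 + x))
X(212, f(-11, -12))/36018 = (2*(-12)/(-304 + 212))/36018 = (2*(-12)/(-92))*(1/36018) = (2*(-12)*(-1/92))*(1/36018) = (6/23)*(1/36018) = 1/138069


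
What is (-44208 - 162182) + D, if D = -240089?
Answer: -446479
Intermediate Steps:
(-44208 - 162182) + D = (-44208 - 162182) - 240089 = -206390 - 240089 = -446479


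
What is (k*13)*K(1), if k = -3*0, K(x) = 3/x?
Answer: 0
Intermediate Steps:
k = 0
(k*13)*K(1) = (0*13)*(3/1) = 0*(3*1) = 0*3 = 0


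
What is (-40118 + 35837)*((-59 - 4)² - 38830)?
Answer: 149239941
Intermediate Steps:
(-40118 + 35837)*((-59 - 4)² - 38830) = -4281*((-63)² - 38830) = -4281*(3969 - 38830) = -4281*(-34861) = 149239941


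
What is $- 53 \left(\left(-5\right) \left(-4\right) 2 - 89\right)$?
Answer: $2597$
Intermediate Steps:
$- 53 \left(\left(-5\right) \left(-4\right) 2 - 89\right) = - 53 \left(20 \cdot 2 - 89\right) = - 53 \left(40 - 89\right) = \left(-53\right) \left(-49\right) = 2597$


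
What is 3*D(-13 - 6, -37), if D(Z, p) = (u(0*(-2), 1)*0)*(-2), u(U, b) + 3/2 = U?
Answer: 0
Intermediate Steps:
u(U, b) = -3/2 + U
D(Z, p) = 0 (D(Z, p) = ((-3/2 + 0*(-2))*0)*(-2) = ((-3/2 + 0)*0)*(-2) = -3/2*0*(-2) = 0*(-2) = 0)
3*D(-13 - 6, -37) = 3*0 = 0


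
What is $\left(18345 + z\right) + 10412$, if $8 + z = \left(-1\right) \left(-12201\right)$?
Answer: $40950$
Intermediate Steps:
$z = 12193$ ($z = -8 - -12201 = -8 + 12201 = 12193$)
$\left(18345 + z\right) + 10412 = \left(18345 + 12193\right) + 10412 = 30538 + 10412 = 40950$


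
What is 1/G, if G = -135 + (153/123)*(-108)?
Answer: -41/11043 ≈ -0.0037128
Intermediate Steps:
G = -11043/41 (G = -135 + (153*(1/123))*(-108) = -135 + (51/41)*(-108) = -135 - 5508/41 = -11043/41 ≈ -269.34)
1/G = 1/(-11043/41) = -41/11043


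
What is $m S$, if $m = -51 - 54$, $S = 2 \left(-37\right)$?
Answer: $7770$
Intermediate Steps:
$S = -74$
$m = -105$ ($m = -51 - 54 = -105$)
$m S = \left(-105\right) \left(-74\right) = 7770$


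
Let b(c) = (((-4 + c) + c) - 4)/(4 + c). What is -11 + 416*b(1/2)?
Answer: -5923/9 ≈ -658.11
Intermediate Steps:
b(c) = (-8 + 2*c)/(4 + c) (b(c) = ((-4 + 2*c) - 4)/(4 + c) = (-8 + 2*c)/(4 + c))
-11 + 416*b(1/2) = -11 + 416*(2*(-4 + 1/2)/(4 + 1/2)) = -11 + 416*(2*(-4 + ½)/(4 + ½)) = -11 + 416*(2*(-7/2)/(9/2)) = -11 + 416*(2*(2/9)*(-7/2)) = -11 + 416*(-14/9) = -11 - 5824/9 = -5923/9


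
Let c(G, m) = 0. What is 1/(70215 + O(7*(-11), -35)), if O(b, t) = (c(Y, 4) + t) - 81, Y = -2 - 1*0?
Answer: 1/70099 ≈ 1.4266e-5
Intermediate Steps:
Y = -2 (Y = -2 + 0 = -2)
O(b, t) = -81 + t (O(b, t) = (0 + t) - 81 = t - 81 = -81 + t)
1/(70215 + O(7*(-11), -35)) = 1/(70215 + (-81 - 35)) = 1/(70215 - 116) = 1/70099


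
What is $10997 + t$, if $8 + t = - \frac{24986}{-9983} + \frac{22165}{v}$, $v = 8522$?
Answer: $\frac{935324763501}{85075126} \approx 10994.0$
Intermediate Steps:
$t = - \frac{246397121}{85075126}$ ($t = -8 + \left(- \frac{24986}{-9983} + \frac{22165}{8522}\right) = -8 + \left(\left(-24986\right) \left(- \frac{1}{9983}\right) + 22165 \cdot \frac{1}{8522}\right) = -8 + \left(\frac{24986}{9983} + \frac{22165}{8522}\right) = -8 + \frac{434203887}{85075126} = - \frac{246397121}{85075126} \approx -2.8962$)
$10997 + t = 10997 - \frac{246397121}{85075126} = \frac{935324763501}{85075126}$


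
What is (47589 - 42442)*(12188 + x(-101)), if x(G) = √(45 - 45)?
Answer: 62731636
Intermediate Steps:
x(G) = 0 (x(G) = √0 = 0)
(47589 - 42442)*(12188 + x(-101)) = (47589 - 42442)*(12188 + 0) = 5147*12188 = 62731636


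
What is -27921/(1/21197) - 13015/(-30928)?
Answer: -18304471950521/30928 ≈ -5.9184e+8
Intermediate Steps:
-27921/(1/21197) - 13015/(-30928) = -27921/1/21197 - 13015*(-1/30928) = -27921*21197 + 13015/30928 = -591841437 + 13015/30928 = -18304471950521/30928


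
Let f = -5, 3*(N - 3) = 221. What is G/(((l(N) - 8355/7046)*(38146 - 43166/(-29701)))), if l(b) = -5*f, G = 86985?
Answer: 606787776777/6337155780868 ≈ 0.095751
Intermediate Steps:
N = 230/3 (N = 3 + (⅓)*221 = 3 + 221/3 = 230/3 ≈ 76.667)
l(b) = 25 (l(b) = -5*(-5) = 25)
G/(((l(N) - 8355/7046)*(38146 - 43166/(-29701)))) = 86985/(((25 - 8355/7046)*(38146 - 43166/(-29701)))) = 86985/(((25 - 8355*1/7046)*(38146 - 43166*(-1/29701)))) = 86985/(((25 - 8355/7046)*(38146 + 43166/29701))) = 86985/(((167795/7046)*(1133017512/29701))) = 86985/(95057336713020/104636623) = 86985*(104636623/95057336713020) = 606787776777/6337155780868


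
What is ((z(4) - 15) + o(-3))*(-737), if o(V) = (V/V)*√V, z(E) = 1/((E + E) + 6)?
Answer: 154033/14 - 737*I*√3 ≈ 11002.0 - 1276.5*I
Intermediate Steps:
z(E) = 1/(6 + 2*E) (z(E) = 1/(2*E + 6) = 1/(6 + 2*E))
o(V) = √V (o(V) = 1*√V = √V)
((z(4) - 15) + o(-3))*(-737) = ((1/(2*(3 + 4)) - 15) + √(-3))*(-737) = (((½)/7 - 15) + I*√3)*(-737) = (((½)*(⅐) - 15) + I*√3)*(-737) = ((1/14 - 15) + I*√3)*(-737) = (-209/14 + I*√3)*(-737) = 154033/14 - 737*I*√3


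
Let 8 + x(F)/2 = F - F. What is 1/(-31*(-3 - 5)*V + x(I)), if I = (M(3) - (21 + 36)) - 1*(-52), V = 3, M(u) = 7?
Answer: 1/728 ≈ 0.0013736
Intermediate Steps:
I = 2 (I = (7 - (21 + 36)) - 1*(-52) = (7 - 1*57) + 52 = (7 - 57) + 52 = -50 + 52 = 2)
x(F) = -16 (x(F) = -16 + 2*(F - F) = -16 + 2*0 = -16 + 0 = -16)
1/(-31*(-3 - 5)*V + x(I)) = 1/(-31*(-3 - 5)*3 - 16) = 1/(-(-248)*3 - 16) = 1/(-31*(-24) - 16) = 1/(744 - 16) = 1/728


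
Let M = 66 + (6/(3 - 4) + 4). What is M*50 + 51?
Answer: 3251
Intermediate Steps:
M = 64 (M = 66 + (6/(-1) + 4) = 66 + (6*(-1) + 4) = 66 + (-6 + 4) = 66 - 2 = 64)
M*50 + 51 = 64*50 + 51 = 3200 + 51 = 3251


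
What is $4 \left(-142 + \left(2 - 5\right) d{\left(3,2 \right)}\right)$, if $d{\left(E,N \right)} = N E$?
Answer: $-640$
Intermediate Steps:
$d{\left(E,N \right)} = E N$
$4 \left(-142 + \left(2 - 5\right) d{\left(3,2 \right)}\right) = 4 \left(-142 + \left(2 - 5\right) 3 \cdot 2\right) = 4 \left(-142 - 18\right) = 4 \left(-160\right) = -640$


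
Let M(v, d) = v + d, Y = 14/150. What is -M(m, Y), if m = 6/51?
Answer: -269/1275 ≈ -0.21098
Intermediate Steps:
Y = 7/75 (Y = 14*(1/150) = 7/75 ≈ 0.093333)
m = 2/17 (m = 6*(1/51) = 2/17 ≈ 0.11765)
M(v, d) = d + v
-M(m, Y) = -(7/75 + 2/17) = -1*269/1275 = -269/1275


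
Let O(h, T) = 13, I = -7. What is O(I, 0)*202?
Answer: 2626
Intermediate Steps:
O(I, 0)*202 = 13*202 = 2626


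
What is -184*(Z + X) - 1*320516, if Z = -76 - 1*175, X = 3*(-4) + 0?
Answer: -272124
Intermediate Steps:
X = -12 (X = -12 + 0 = -12)
Z = -251 (Z = -76 - 175 = -251)
-184*(Z + X) - 1*320516 = -184*(-251 - 12) - 1*320516 = -184*(-263) - 320516 = 48392 - 320516 = -272124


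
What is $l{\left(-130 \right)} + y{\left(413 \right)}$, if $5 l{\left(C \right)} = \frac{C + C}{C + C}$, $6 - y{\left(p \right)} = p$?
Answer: $- \frac{2034}{5} \approx -406.8$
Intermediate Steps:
$y{\left(p \right)} = 6 - p$
$l{\left(C \right)} = \frac{1}{5}$ ($l{\left(C \right)} = \frac{\left(C + C\right) \frac{1}{C + C}}{5} = \frac{2 C \frac{1}{2 C}}{5} = \frac{1}{5} \cdot 1 = \frac{1}{5}$)
$l{\left(-130 \right)} + y{\left(413 \right)} = \frac{1}{5} + \left(6 - 413\right) = \frac{1}{5} - 407 = - \frac{2034}{5}$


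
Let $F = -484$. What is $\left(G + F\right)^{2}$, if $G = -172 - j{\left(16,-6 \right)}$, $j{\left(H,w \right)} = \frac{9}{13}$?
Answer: $\frac{72880369}{169} \approx 4.3125 \cdot 10^{5}$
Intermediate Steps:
$j{\left(H,w \right)} = \frac{9}{13}$ ($j{\left(H,w \right)} = 9 \cdot \frac{1}{13} = \frac{9}{13}$)
$G = - \frac{2245}{13}$ ($G = -172 - \frac{9}{13} = - \frac{2245}{13} \approx -172.69$)
$\left(G + F\right)^{2} = \left(- \frac{2245}{13} - 484\right)^{2} = \left(- \frac{8537}{13}\right)^{2} = \frac{72880369}{169}$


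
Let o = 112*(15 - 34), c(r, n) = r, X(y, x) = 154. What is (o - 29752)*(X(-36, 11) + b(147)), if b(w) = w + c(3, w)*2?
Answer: -9787160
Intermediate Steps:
o = -2128 (o = 112*(-19) = -2128)
b(w) = 6 + w (b(w) = w + 3*2 = w + 6 = 6 + w)
(o - 29752)*(X(-36, 11) + b(147)) = (-2128 - 29752)*(154 + (6 + 147)) = -31880*(154 + 153) = -31880*307 = -9787160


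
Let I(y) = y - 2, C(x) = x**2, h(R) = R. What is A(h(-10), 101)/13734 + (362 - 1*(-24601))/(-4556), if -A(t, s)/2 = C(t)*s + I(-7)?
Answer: -217395517/31286052 ≈ -6.9486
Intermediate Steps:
I(y) = -2 + y
A(t, s) = 18 - 2*s*t**2 (A(t, s) = -2*(t**2*s + (-2 - 7)) = -2*(s*t**2 - 9) = -2*(-9 + s*t**2) = 18 - 2*s*t**2)
A(h(-10), 101)/13734 + (362 - 1*(-24601))/(-4556) = (18 - 2*101*(-10)**2)/13734 + (362 - 1*(-24601))/(-4556) = (18 - 2*101*100)*(1/13734) + (362 + 24601)*(-1/4556) = (18 - 20200)*(1/13734) + 24963*(-1/4556) = -20182*1/13734 - 24963/4556 = -10091/6867 - 24963/4556 = -217395517/31286052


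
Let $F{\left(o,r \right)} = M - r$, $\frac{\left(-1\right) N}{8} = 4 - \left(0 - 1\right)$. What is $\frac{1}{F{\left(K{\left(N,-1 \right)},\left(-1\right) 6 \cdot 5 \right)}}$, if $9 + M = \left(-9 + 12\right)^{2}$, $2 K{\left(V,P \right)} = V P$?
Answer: $\frac{1}{30} \approx 0.033333$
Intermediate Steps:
$N = -40$ ($N = - 8 \left(4 - \left(0 - 1\right)\right) = - 8 \left(4 - -1\right) = - 8 \left(4 + 1\right) = \left(-8\right) 5 = -40$)
$K{\left(V,P \right)} = \frac{P V}{2}$ ($K{\left(V,P \right)} = \frac{V P}{2} = \frac{P V}{2}$)
$M = 0$ ($M = -9 + \left(-9 + 12\right)^{2} = -9 + 3^{2} = -9 + 9 = 0$)
$F{\left(o,r \right)} = - r$ ($F{\left(o,r \right)} = 0 - r = - r$)
$\frac{1}{F{\left(K{\left(N,-1 \right)},\left(-1\right) 6 \cdot 5 \right)}} = \frac{1}{\left(-1\right) \left(-1\right) 6 \cdot 5} = \frac{1}{\left(-1\right) \left(\left(-6\right) 5\right)} = \frac{1}{\left(-1\right) \left(-30\right)} = \frac{1}{30}$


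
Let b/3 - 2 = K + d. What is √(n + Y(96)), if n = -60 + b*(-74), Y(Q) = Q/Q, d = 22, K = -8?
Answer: I*√3611 ≈ 60.092*I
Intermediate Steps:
Y(Q) = 1
b = 48 (b = 6 + 3*(-8 + 22) = 6 + 3*14 = 6 + 42 = 48)
n = -3612 (n = -60 + 48*(-74) = -60 - 3552 = -3612)
√(n + Y(96)) = √(-3612 + 1) = √(-3611) = I*√3611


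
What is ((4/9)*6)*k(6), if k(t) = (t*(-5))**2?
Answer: 2400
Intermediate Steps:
k(t) = 25*t**2 (k(t) = (-5*t)**2 = 25*t**2)
((4/9)*6)*k(6) = ((4/9)*6)*(25*6**2) = ((4*(1/9))*6)*(25*36) = ((4/9)*6)*900 = (8/3)*900 = 2400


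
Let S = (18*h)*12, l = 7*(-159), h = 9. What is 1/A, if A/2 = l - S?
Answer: -1/6114 ≈ -0.00016356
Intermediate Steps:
l = -1113
S = 1944 (S = (18*9)*12 = 162*12 = 1944)
A = -6114 (A = 2*(-1113 - 1*1944) = 2*(-1113 - 1944) = 2*(-3057) = -6114)
1/A = 1/(-6114) = -1/6114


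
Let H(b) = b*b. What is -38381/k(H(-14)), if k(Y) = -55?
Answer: 38381/55 ≈ 697.84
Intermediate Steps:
H(b) = b**2
-38381/k(H(-14)) = -38381/(-55) = -38381*(-1/55) = 38381/55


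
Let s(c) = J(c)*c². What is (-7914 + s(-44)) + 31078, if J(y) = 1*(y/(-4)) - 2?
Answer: 40588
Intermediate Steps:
J(y) = -2 - y/4 (J(y) = 1*(y*(-¼)) - 2 = 1*(-y/4) - 2 = -y/4 - 2 = -2 - y/4)
s(c) = c²*(-2 - c/4) (s(c) = (-2 - c/4)*c² = c²*(-2 - c/4))
(-7914 + s(-44)) + 31078 = (-7914 + (¼)*(-44)²*(-8 - 1*(-44))) + 31078 = (-7914 + (¼)*1936*(-8 + 44)) + 31078 = (-7914 + (¼)*1936*36) + 31078 = (-7914 + 17424) + 31078 = 9510 + 31078 = 40588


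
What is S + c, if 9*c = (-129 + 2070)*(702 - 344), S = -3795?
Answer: 220241/3 ≈ 73414.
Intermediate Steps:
c = 231626/3 (c = ((-129 + 2070)*(702 - 344))/9 = (1941*358)/9 = (⅑)*694878 = 231626/3 ≈ 77209.)
S + c = -3795 + 231626/3 = 220241/3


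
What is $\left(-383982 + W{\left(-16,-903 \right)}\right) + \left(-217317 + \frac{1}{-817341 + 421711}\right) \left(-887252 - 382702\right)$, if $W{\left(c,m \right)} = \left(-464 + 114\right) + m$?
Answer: $\frac{54593420512355122}{197815} \approx 2.7598 \cdot 10^{11}$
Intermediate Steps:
$W{\left(c,m \right)} = -350 + m$
$\left(-383982 + W{\left(-16,-903 \right)}\right) + \left(-217317 + \frac{1}{-817341 + 421711}\right) \left(-887252 - 382702\right) = \left(-383982 - 1253\right) + \left(-217317 + \frac{1}{-817341 + 421711}\right) \left(-887252 - 382702\right) = \left(-383982 - 1253\right) + \left(-217317 + \frac{1}{-395630}\right) \left(-1269954\right) = -385235 + \left(-217317 - \frac{1}{395630}\right) \left(-1269954\right) = -385235 - - \frac{54593496717616647}{197815} = -385235 + \frac{54593496717616647}{197815} = \frac{54593420512355122}{197815}$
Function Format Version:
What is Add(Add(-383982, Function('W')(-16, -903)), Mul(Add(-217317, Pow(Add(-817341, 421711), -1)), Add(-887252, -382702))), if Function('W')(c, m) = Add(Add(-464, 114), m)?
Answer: Rational(54593420512355122, 197815) ≈ 2.7598e+11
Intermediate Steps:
Function('W')(c, m) = Add(-350, m)
Add(Add(-383982, Function('W')(-16, -903)), Mul(Add(-217317, Pow(Add(-817341, 421711), -1)), Add(-887252, -382702))) = Add(Add(-383982, Add(-350, -903)), Mul(Add(-217317, Pow(Add(-817341, 421711), -1)), Add(-887252, -382702))) = Add(Add(-383982, -1253), Mul(Add(-217317, Pow(-395630, -1)), -1269954)) = Add(-385235, Mul(Add(-217317, Rational(-1, 395630)), -1269954)) = Add(-385235, Mul(Rational(-85977124711, 395630), -1269954)) = Add(-385235, Rational(54593496717616647, 197815)) = Rational(54593420512355122, 197815)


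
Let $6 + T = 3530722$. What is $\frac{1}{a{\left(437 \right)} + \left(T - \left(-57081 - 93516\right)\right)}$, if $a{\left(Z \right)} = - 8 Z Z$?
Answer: $\frac{1}{2153561} \approx 4.6435 \cdot 10^{-7}$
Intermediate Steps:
$T = 3530716$ ($T = -6 + 3530722 = 3530716$)
$a{\left(Z \right)} = - 8 Z^{2}$
$\frac{1}{a{\left(437 \right)} + \left(T - \left(-57081 - 93516\right)\right)} = \frac{1}{- 8 \cdot 437^{2} + \left(3530716 - \left(-57081 - 93516\right)\right)} = \frac{1}{\left(-8\right) 190969 + \left(3530716 - -150597\right)} = \frac{1}{-1527752 + \left(3530716 + 150597\right)} = \frac{1}{-1527752 + 3681313} = \frac{1}{2153561}$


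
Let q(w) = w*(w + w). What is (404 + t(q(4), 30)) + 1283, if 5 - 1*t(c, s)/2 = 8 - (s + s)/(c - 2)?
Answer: 1685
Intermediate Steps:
q(w) = 2*w**2 (q(w) = w*(2*w) = 2*w**2)
t(c, s) = -6 + 4*s/(-2 + c) (t(c, s) = 10 - 2*(8 - (s + s)/(c - 2)) = 10 - 2*(8 - 2*s/(-2 + c)) = 10 + (-16 + 4*s/(-2 + c)) = -6 + 4*s/(-2 + c))
(404 + t(q(4), 30)) + 1283 = (404 + 2*(6 - 6*4**2 + 2*30)/(-2 + 2*4**2)) + 1283 = (404 + 2*(6 - 6*16 + 60)/(-2 + 2*16)) + 1283 = (404 + 2*(6 - 3*32 + 60)/(-2 + 32)) + 1283 = (404 + 2*(6 - 96 + 60)/30) + 1283 = (404 + 2*(1/30)*(-30)) + 1283 = (404 - 2) + 1283 = 402 + 1283 = 1685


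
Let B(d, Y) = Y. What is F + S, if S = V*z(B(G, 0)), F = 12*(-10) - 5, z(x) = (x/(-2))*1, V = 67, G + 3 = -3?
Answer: -125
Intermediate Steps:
G = -6 (G = -3 - 3 = -6)
z(x) = -x/2 (z(x) = (x*(-½))*1 = -x/2*1 = -x/2)
F = -125 (F = -120 - 5 = -125)
S = 0 (S = 67*(-½*0) = 67*0 = 0)
F + S = -125 + 0 = -125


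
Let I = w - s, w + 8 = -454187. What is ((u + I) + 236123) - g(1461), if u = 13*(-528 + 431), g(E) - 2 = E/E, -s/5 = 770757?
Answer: 3634449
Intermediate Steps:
s = -3853785 (s = -5*770757 = -3853785)
w = -454195 (w = -8 - 454187 = -454195)
g(E) = 3 (g(E) = 2 + E/E = 2 + 1 = 3)
u = -1261 (u = 13*(-97) = -1261)
I = 3399590 (I = -454195 - 1*(-3853785) = -454195 + 3853785 = 3399590)
((u + I) + 236123) - g(1461) = ((-1261 + 3399590) + 236123) - 1*3 = (3398329 + 236123) - 3 = 3634452 - 3 = 3634449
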